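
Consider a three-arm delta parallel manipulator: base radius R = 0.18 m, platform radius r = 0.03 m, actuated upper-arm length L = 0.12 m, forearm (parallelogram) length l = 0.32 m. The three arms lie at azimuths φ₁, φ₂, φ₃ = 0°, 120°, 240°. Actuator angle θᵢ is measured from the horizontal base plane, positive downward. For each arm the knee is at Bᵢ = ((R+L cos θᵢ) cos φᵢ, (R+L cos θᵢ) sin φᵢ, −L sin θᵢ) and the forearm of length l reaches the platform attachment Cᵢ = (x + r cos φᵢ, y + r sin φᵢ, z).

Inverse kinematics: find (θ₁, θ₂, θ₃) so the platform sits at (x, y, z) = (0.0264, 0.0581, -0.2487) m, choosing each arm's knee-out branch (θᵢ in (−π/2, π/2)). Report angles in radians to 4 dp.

θ₁ = 0.3485, θ₂ = 0.2620, θ₃ = 0.9596

rotate P by −φ1: (0.0264, 0.0581, -0.2487)
  A cos θ + B sin θ = C:  0.1236·cos θ + -0.2487·sin θ = 0.0312
  γ=atan2(-0.2487,0.1236)=-1.1096;  ψ=arccos(0.1125)=1.4581;  θ1=γ+ψ≈0.3485
arm 2 (φ=120.0°): x'=0.0371, y'=-0.0519
  A cos θ + B sin θ = C:  0.1129·cos θ + -0.2487·sin θ = 0.0446
  γ=atan2(-0.2487,0.1129)=-1.1447;  ψ=arccos(0.1634)=1.4067;  θ2=γ+ψ≈0.2620
φ3=240.0° → target in arm frame (-0.0635, -0.0062)
  e−x'=0.2135;  (l²−L²−(e−x')²−y'²−z²)/2L = -0.0812
  √(A²+B²)=0.3278;  θ3 = -0.8614+1.8210 ≈ 0.9596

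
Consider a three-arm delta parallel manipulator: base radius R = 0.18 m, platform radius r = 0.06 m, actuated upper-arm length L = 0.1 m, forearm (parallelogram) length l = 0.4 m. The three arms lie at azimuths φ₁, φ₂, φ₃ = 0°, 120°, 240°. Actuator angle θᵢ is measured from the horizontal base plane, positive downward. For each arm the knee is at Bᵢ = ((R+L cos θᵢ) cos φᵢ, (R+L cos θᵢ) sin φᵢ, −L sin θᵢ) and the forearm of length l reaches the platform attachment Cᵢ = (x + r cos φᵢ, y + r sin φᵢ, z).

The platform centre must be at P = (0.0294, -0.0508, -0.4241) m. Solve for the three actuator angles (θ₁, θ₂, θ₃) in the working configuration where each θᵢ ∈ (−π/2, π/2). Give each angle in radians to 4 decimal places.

arm 1 (φ=0.0°): x'=0.0294, y'=-0.0508
  A cos θ + B sin θ = C:  0.0906·cos θ + -0.4241·sin θ = -0.2032
  √(A²+B²)=0.4337;  θ1 = -1.3603+2.0586 ≈ 0.6983
arm 2 (φ=120.0°): x'=-0.0587, y'=-0.0001
  A cos θ + B sin θ = C:  0.1787·cos θ + -0.4241·sin θ = -0.3090
  θ2 = atan2(B,A) + arccos(C/0.4602) = 1.1348
φ3=240.0° → target in arm frame (0.0293, 0.0509)
  e−x'=0.0907;  (l²−L²−(e−x')²−y'²−z²)/2L = -0.2034
  γ=atan2(-0.4241,0.0907)=-1.3601;  ψ=arccos(-0.4689)=2.0589;  θ3=γ+ψ≈0.6988

θ₁ = 0.6983, θ₂ = 1.1348, θ₃ = 0.6988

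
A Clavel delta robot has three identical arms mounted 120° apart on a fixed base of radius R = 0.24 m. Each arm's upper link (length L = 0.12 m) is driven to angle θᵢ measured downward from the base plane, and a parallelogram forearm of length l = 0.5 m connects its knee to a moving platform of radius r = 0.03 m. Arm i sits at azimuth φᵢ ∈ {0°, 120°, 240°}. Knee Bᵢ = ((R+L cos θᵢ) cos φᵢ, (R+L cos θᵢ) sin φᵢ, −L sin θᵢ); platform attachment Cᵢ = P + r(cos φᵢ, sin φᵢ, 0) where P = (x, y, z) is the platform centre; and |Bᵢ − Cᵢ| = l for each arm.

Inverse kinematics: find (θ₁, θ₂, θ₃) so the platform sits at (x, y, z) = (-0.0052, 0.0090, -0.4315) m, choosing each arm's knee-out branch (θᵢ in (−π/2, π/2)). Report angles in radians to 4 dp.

θ₁ = 0.4366, θ₂ = 0.3493, θ₃ = 0.4365

rotate P by −φ1: (-0.0052, 0.0090, -0.4315)
  e−x'=0.2152;  (l²−L²−(e−x')²−y'²−z²)/2L = 0.0126
  √(A²+B²)=0.4822;  θ1 = -1.1082+1.5447 ≈ 0.4366
arm 2 (φ=120.0°): x'=0.0104, y'=0.0000
  A cos θ + B sin θ = C:  0.1996·cos θ + -0.4315·sin θ = 0.0399
  θ2 = atan2(B,A) + arccos(C/0.4754) = 0.3493
φ3=240.0° → target in arm frame (-0.0052, -0.0090)
  A=0.2152, B=-0.4315, C=(l²−L²−A²−y'²−z²)/(2L)=0.0126
  θ3 = atan2(B,A) + arccos(C/0.4822) = 0.4365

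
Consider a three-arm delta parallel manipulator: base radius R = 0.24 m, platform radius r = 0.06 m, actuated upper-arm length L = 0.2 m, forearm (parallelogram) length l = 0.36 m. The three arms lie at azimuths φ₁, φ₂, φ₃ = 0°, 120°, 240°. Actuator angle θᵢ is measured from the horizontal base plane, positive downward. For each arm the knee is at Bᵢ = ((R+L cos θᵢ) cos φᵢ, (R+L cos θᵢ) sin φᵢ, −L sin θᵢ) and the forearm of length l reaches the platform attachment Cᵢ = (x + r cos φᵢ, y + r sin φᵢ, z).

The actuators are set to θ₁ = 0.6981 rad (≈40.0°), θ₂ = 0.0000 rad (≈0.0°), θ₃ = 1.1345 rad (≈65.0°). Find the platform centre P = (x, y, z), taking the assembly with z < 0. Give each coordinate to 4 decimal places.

(-0.0014, 0.1051, -0.2095)

φ1=0.0°: virtual centre (0.3332, 0.0000, -0.1286), radius l
centre 2 = (0.3800·cos120.0°, 0.3800·sin120.0°, 0.0000) = (-0.1900, 0.3291, 0.0000)
centre 3 = (0.2645·cos240.0°, 0.2645·sin240.0°, -0.1813) = (-0.1323, -0.2291, -0.1813)
subtract pairs → two planes through P
linear system: -1.0464x+0.6582y = 0.0168−0.2571z; -0.9309x+-0.4582y = -0.0247−-0.1054z
Cramer: x(z) = 0.0078+0.0443z;  y(z) = 0.0381-0.3202z
quadratic in z: (1.1045)z²+(0.2039)z+(-0.0058)=0, √Δ=0.2589 → z ∈ {-0.2095, 0.0249}; z = -0.2095 (taking z<0)
x = -0.0014, y = 0.1051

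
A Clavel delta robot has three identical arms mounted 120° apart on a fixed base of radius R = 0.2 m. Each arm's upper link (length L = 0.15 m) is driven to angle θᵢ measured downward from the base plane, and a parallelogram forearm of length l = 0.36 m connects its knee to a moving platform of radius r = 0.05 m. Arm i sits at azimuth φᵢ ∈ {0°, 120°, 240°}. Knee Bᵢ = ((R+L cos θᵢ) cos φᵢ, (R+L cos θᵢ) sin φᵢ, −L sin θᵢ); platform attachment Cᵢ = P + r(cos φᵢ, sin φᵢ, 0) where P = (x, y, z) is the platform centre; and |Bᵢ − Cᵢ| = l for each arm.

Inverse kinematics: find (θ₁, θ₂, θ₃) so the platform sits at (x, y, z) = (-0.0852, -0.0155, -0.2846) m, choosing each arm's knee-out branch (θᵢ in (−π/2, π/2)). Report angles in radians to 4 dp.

θ₁ = 0.9598, θ₂ = 0.3491, θ₃ = 0.1748

φ1=0.0° → target in arm frame (-0.0852, -0.0155)
  e−x'=0.2352;  (l²−L²−(e−x')²−y'²−z²)/2L = -0.0982
  θ1 = atan2(B,A) + arccos(C/0.3692) = 0.9598
φ2=120.0° → target in arm frame (0.0292, 0.0815)
  A=0.1208, B=-0.2846, C=(l²−L²−A²−y'²−z²)/(2L)=0.0162
  θ2 = atan2(B,A) + arccos(C/0.3092) = 0.3491
φ3=240.0° → target in arm frame (0.0560, -0.0660)
  A cos θ + B sin θ = C:  0.0940·cos θ + -0.2846·sin θ = 0.0430
  √(A²+B²)=0.2997;  θ3 = -1.2519+1.4267 ≈ 0.1748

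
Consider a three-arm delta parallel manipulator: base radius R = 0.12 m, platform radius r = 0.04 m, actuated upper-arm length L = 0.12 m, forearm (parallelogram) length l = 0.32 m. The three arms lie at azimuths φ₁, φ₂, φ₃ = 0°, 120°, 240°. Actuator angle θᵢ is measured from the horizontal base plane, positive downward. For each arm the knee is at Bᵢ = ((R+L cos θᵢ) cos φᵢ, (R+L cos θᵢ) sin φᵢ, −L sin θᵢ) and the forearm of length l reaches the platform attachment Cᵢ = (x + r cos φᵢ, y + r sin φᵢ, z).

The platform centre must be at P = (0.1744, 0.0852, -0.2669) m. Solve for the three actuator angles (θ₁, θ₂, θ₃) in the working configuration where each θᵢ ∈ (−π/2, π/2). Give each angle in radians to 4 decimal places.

φ1=0.0° → target in arm frame (0.1744, 0.0852)
  e−x'=-0.0944;  (l²−L²−(e−x')²−y'²−z²)/2L = 0.0025
  γ=atan2(-0.2669,-0.0944)=-1.9108;  ψ=arccos(0.0087)=1.5621;  θ1=γ+ψ≈-0.3487
φ2=120.0° → target in arm frame (-0.0134, -0.1936)
  A cos θ + B sin θ = C:  0.0934·cos θ + -0.2669·sin θ = -0.1227
  θ2 = atan2(B,A) + arccos(C/0.2828) = 0.7856
rotate P by −φ3: (-0.1610, 0.1084, -0.2669)
  A=0.2410, B=-0.2669, C=(l²−L²−A²−y'²−z²)/(2L)=-0.2211
  γ=atan2(-0.2669,0.2410)=-0.8364;  ψ=arccos(-0.6149)=2.2331;  θ3=γ+ψ≈1.3967

θ₁ = -0.3487, θ₂ = 0.7856, θ₃ = 1.3967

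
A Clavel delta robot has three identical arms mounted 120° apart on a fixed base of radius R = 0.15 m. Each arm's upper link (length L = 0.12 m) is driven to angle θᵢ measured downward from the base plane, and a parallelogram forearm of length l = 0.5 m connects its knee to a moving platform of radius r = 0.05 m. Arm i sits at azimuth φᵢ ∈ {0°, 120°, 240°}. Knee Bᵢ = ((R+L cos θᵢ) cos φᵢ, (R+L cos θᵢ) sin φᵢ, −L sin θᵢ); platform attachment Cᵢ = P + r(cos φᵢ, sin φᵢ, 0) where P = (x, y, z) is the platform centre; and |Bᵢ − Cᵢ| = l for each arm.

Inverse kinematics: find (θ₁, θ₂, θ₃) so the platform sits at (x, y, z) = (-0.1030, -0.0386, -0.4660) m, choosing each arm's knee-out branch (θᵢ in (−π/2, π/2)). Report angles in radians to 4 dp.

rotate P by −φ1: (-0.1030, -0.0386, -0.4660)
  e−x'=0.2030;  (l²−L²−(e−x')²−y'²−z²)/2L = -0.1011
  θ1 = atan2(B,A) + arccos(C/0.5083) = 0.6110
rotate P by −φ2: (0.0181, 0.1085, -0.4660)
  A=0.0819, B=-0.4660, C=(l²−L²−A²−y'²−z²)/(2L)=-0.0002
  γ=atan2(-0.4660,0.0819)=-1.3968;  ψ=arccos(-0.0004)=1.5712;  θ2=γ+ψ≈0.1744
φ3=240.0° → target in arm frame (0.0849, -0.0699)
  A=0.0151, B=-0.4660, C=(l²−L²−A²−y'²−z²)/(2L)=0.0555
  θ3 = atan2(B,A) + arccos(C/0.4662) = -0.0871

θ₁ = 0.6110, θ₂ = 0.1744, θ₃ = -0.0871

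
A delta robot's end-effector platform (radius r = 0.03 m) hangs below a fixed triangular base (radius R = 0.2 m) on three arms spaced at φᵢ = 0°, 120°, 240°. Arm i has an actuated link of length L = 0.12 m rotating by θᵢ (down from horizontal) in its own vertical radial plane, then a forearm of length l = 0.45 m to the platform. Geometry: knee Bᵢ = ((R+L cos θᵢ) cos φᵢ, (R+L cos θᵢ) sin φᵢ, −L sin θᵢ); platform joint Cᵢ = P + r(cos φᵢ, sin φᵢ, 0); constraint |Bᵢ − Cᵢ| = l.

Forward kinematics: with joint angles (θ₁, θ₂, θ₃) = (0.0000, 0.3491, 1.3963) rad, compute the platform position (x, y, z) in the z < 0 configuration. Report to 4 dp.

(0.1110, 0.1246, -0.3936)

O1 = (0.2900·cos0.0°, 0.2900·sin0.0°, 0.0000) = (0.2900, 0.0000, 0.0000)
O2 = (0.2828·cos120.0°, 0.2828·sin120.0°, -0.0410) = (-0.1414, 0.2449, -0.0410)
O3 = (0.1908·cos240.0°, 0.1908·sin240.0°, -0.1182) = (-0.0954, -0.1653, -0.1182)
eliminate P² terms by subtracting sphere 1 from 2 and 3
plane₁₂: -0.8628x+0.4898y+-0.0821z = -0.0025
det = 0.6627;  x = 0.0261+-0.2156z,  y = 0.0410+-0.2122z
into |P−O₁|² = l²: 1.0915z² + 0.0964z + -0.1312 = 0;  Δ = 0.5821;  z = -0.3936 or 0.3053 → z<0 root = -0.3936
x = 0.1110, y = 0.1246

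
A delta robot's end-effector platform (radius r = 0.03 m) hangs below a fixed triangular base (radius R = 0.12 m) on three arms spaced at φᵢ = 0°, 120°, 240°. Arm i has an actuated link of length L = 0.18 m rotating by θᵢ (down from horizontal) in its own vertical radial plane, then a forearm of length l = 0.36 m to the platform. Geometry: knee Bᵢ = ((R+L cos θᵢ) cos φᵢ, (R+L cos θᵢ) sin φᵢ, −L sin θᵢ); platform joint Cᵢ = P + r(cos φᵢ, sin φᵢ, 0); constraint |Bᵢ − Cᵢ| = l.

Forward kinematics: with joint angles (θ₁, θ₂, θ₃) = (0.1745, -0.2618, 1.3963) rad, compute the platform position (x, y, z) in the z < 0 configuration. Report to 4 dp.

(0.0788, 0.2199, -0.2451)

φ1=0.0°: virtual centre (0.2673, 0.0000, -0.0313), radius l
φ2=120.0°: virtual centre (-0.1319, 0.2285, 0.0466), radius l
arm 3 at φ=240.0°: ρ3 = 0.1213;  S3 = (-0.0606, -0.1050, -0.1773)
subtract pairs → two planes through P
[-0.7984 0.4570 0.1557]·P = -0.0006;  [-0.6558 -0.2100 -0.2920]·P = -0.0263
det = 0.4674;  x = 0.0260+-0.2156z,  y = 0.0440+-0.7173z
into |P−S₁|² = l²: 1.5610z² + 0.1034z + -0.0685 = 0;  Δ = 0.4382;  z = -0.2451 or 0.1789 → z<0 root = -0.2451
x = 0.0788, y = 0.2199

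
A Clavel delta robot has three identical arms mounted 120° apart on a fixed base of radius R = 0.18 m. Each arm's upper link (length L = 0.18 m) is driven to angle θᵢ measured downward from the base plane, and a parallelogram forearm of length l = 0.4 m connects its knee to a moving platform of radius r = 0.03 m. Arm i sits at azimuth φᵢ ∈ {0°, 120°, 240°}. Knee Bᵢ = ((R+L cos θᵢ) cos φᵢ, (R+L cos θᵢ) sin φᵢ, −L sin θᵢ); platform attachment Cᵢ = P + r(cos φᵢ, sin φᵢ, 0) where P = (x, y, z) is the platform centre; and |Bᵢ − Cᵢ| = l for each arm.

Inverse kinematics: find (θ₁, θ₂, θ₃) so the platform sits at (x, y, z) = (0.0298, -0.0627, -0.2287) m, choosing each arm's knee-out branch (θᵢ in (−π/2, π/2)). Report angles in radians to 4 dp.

φ1=0.0° → target in arm frame (0.0298, -0.0627)
  A cos θ + B sin θ = C:  0.1202·cos θ + -0.2287·sin θ = 0.1581
  √(A²+B²)=0.2584;  θ1 = -1.0869+0.9123 ≈ -0.1746
φ2=120.0° → target in arm frame (-0.0692, 0.0055)
  A cos θ + B sin θ = C:  0.2192·cos θ + -0.2287·sin θ = 0.0756
  γ=atan2(-0.2287,0.2192)=-0.8066;  ψ=arccos(0.2387)=1.3298;  θ2=γ+ψ≈0.5232
φ3=240.0° → target in arm frame (0.0394, 0.0572)
  A cos θ + B sin θ = C:  0.1106·cos θ + -0.2287·sin θ = 0.1661
  γ=atan2(-0.2287,0.1106)=-1.1204;  ψ=arccos(0.6538)=0.8581;  θ3=γ+ψ≈-0.2622

θ₁ = -0.1746, θ₂ = 0.5232, θ₃ = -0.2622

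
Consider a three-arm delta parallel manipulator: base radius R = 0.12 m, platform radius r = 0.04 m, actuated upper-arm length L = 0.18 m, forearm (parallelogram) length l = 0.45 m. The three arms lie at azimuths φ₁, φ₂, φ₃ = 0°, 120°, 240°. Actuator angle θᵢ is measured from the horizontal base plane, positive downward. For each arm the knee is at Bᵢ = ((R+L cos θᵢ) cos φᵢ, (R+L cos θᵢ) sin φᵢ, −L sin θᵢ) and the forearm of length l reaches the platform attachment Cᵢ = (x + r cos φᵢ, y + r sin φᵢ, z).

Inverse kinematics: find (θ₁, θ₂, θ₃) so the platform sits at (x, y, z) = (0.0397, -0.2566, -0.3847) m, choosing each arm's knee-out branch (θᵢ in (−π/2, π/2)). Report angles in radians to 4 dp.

θ₁ = 0.4362, θ₂ = 1.2215, θ₃ = -0.1745

arm 1 (φ=0.0°): x'=0.0397, y'=-0.2566
  A=0.0403, B=-0.3847, C=(l²−L²−A²−y'²−z²)/(2L)=-0.1260
  γ=atan2(-0.3847,0.0403)=-1.4664;  ψ=arccos(-0.3258)=1.9026;  θ1=γ+ψ≈0.4362
φ2=120.0° → target in arm frame (-0.2421, 0.0939)
  A=0.3221, B=-0.3847, C=(l²−L²−A²−y'²−z²)/(2L)=-0.2512
  γ=atan2(-0.3847,0.3221)=-0.8738;  ψ=arccos(-0.5007)=2.0953;  θ2=γ+ψ≈1.2215
φ3=240.0° → target in arm frame (0.2024, 0.1627)
  A cos θ + B sin θ = C:  -0.1224·cos θ + -0.3847·sin θ = -0.0537
  γ=atan2(-0.3847,-0.1224)=-1.8788;  ψ=arccos(-0.1330)=1.7042;  θ3=γ+ψ≈-0.1745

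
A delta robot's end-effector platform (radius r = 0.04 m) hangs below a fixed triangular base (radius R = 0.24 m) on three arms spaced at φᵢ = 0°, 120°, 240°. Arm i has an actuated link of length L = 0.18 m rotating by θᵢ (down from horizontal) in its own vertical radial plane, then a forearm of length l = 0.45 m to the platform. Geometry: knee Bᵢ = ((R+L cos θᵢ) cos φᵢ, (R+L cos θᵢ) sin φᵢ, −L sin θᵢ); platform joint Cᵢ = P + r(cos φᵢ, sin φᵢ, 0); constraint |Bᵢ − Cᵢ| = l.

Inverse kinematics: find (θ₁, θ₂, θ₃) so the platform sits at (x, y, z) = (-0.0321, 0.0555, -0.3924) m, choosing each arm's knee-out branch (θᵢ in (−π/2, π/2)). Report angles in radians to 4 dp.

φ1=0.0° → target in arm frame (-0.0321, 0.0555)
  A cos θ + B sin θ = C:  0.2321·cos θ + -0.3924·sin θ = -0.1134
  θ1 = atan2(B,A) + arccos(C/0.4559) = 0.7855
arm 2 (φ=120.0°): x'=0.0641, y'=0.0000
  e−x'=0.1359;  (l²−L²−(e−x')²−y'²−z²)/2L = -0.0065
  θ2 = atan2(B,A) + arccos(C/0.4153) = 0.3490
arm 3 (φ=240.0°): x'=-0.0320, y'=-0.0555
  e−x'=0.2320;  (l²−L²−(e−x')²−y'²−z²)/2L = -0.1133
  γ=atan2(-0.3924,0.2320)=-1.0368;  ψ=arccos(-0.2486)=1.8220;  θ3=γ+ψ≈0.7852

θ₁ = 0.7855, θ₂ = 0.3490, θ₃ = 0.7852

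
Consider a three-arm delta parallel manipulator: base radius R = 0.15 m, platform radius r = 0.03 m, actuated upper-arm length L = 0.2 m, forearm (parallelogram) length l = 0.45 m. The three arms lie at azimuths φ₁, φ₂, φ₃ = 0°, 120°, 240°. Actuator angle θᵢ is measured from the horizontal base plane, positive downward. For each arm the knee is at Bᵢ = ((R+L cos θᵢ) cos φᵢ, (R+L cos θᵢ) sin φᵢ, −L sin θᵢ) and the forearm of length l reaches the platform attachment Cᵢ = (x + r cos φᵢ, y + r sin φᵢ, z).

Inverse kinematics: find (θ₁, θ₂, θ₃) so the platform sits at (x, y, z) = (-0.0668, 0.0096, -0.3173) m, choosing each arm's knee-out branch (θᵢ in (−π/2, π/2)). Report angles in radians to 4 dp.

θ₁ = 0.3489, θ₂ = -0.1745, θ₃ = -0.0873

φ1=0.0° → target in arm frame (-0.0668, 0.0096)
  A=0.1868, B=-0.3173, C=(l²−L²−A²−y'²−z²)/(2L)=0.0671
  γ=atan2(-0.3173,0.1868)=-1.0387;  ψ=arccos(0.1822)=1.3876;  θ1=γ+ψ≈0.3489
arm 2 (φ=120.0°): x'=0.0417, y'=0.0531
  A=0.0783, B=-0.3173, C=(l²−L²−A²−y'²−z²)/(2L)=0.1322
  θ2 = atan2(B,A) + arccos(C/0.3268) = -0.1745
rotate P by −φ3: (0.0251, -0.0627, -0.3173)
  e−x'=0.0949;  (l²−L²−(e−x')²−y'²−z²)/2L = 0.1222
  γ=atan2(-0.3173,0.0949)=-1.2801;  ψ=arccos(0.3690)=1.1928;  θ3=γ+ψ≈-0.0873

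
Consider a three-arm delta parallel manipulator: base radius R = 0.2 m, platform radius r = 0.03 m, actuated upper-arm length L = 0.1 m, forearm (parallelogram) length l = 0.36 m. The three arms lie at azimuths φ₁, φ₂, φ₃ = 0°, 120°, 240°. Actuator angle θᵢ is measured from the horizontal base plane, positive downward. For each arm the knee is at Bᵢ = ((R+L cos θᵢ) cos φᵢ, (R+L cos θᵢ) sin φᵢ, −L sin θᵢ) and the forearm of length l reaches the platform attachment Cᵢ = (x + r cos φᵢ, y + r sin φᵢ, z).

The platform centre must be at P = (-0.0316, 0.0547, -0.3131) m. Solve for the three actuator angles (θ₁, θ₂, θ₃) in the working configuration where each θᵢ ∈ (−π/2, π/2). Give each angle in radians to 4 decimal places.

θ₁ = 0.8729, θ₂ = 0.1747, θ₃ = 0.8727

rotate P by −φ1: (-0.0316, 0.0547, -0.3131)
  A=0.2016, B=-0.3131, C=(l²−L²−A²−y'²−z²)/(2L)=-0.1103
  √(A²+B²)=0.3724;  θ1 = -0.9987+1.8716 ≈ 0.8729
arm 2 (φ=120.0°): x'=0.0632, y'=0.0000
  A cos θ + B sin θ = C:  0.1068·cos θ + -0.3131·sin θ = 0.0508
  θ2 = atan2(B,A) + arccos(C/0.3308) = 0.1747
φ3=240.0° → target in arm frame (-0.0316, -0.0547)
  A=0.2016, B=-0.3131, C=(l²−L²−A²−y'²−z²)/(2L)=-0.1103
  γ=atan2(-0.3131,0.2016)=-0.9988;  ψ=arccos(-0.2962)=1.8715;  θ3=γ+ψ≈0.8727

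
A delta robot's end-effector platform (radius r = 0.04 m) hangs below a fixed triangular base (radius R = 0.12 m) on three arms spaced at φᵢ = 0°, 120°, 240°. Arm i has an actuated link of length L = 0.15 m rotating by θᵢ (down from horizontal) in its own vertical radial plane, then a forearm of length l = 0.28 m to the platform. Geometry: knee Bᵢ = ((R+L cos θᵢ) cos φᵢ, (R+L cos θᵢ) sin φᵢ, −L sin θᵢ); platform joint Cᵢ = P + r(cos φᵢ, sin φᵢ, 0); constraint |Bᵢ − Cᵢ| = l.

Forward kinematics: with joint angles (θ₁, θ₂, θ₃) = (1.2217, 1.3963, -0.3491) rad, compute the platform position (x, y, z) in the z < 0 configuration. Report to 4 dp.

φ1=0.0°: virtual centre (0.1313, 0.0000, -0.1410), radius l
φ2=120.0°: virtual centre (-0.0530, 0.0918, -0.1477), radius l
S3 = (0.2210·cos240.0°, 0.2210·sin240.0°, 0.0513) = (-0.1105, -0.1914, 0.0513)
|S₂|²−|S₁|² = -0.0040;  |S₃|²−|S₁|² = 0.0143
linear system: -0.3687x+0.1837y = -0.0040−-0.0135z; -0.4836x+-0.3827y = 0.0143−0.3845z
det = 0.2299;  x = -0.0047+0.2847z,  y = -0.0315+0.6451z
into |P−S₁|² = l²: 1.4971z² + 0.1638z + -0.0390 = 0;  Δ = 0.2606;  z = -0.2252 or 0.1158 → z<0 root = -0.2252
x = -0.0688, y = -0.1768

(-0.0688, -0.1768, -0.2252)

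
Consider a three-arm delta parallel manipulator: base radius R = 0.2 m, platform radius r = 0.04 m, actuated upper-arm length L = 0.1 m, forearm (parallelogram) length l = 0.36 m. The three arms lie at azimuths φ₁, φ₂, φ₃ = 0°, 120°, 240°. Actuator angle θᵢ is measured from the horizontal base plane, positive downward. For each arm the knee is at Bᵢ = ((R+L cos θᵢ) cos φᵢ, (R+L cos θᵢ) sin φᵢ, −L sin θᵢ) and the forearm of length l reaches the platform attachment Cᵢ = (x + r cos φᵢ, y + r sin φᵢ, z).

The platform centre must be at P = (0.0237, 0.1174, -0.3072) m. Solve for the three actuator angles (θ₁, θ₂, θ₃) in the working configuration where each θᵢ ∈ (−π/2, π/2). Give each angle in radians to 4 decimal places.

θ₁ = 0.5239, θ₂ = 0.0001, θ₃ = 1.3968

arm 1 (φ=0.0°): x'=0.0237, y'=0.1174
  A=0.1363, B=-0.3072, C=(l²−L²−A²−y'²−z²)/(2L)=-0.0357
  θ1 = atan2(B,A) + arccos(C/0.3361) = 0.5239
arm 2 (φ=120.0°): x'=0.0898, y'=-0.0792
  e−x'=0.0702;  (l²−L²−(e−x')²−y'²−z²)/2L = 0.0701
  θ2 = atan2(B,A) + arccos(C/0.3151) = 0.0001
arm 3 (φ=240.0°): x'=-0.1135, y'=-0.0382
  A cos θ + B sin θ = C:  0.2735·cos θ + -0.3072·sin θ = -0.2552
  θ3 = atan2(B,A) + arccos(C/0.4113) = 1.3968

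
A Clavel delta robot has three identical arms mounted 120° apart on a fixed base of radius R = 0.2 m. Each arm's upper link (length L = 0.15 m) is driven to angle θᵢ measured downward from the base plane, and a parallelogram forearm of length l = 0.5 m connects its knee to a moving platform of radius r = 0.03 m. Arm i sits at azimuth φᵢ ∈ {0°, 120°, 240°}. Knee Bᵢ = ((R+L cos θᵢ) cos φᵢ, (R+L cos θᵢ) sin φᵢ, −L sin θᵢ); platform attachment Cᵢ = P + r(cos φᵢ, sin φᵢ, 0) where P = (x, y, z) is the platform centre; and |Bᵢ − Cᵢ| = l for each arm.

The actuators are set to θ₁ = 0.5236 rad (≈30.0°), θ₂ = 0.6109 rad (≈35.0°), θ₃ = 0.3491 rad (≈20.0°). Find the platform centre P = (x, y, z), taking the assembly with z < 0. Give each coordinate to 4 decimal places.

arm 1 at φ=0.0°: ρ1 = 0.2999;  centre 1 = (0.2999, 0.0000, -0.0750)
centre 2 = (0.2929·cos120.0°, 0.2929·sin120.0°, -0.0860) = (-0.1464, 0.2536, -0.0860)
φ3=240.0°: virtual centre (-0.1555, -0.2693, -0.0513), radius l
subtract pairs → two planes through P
[-0.8927 0.5073 -0.0221]·P = -0.0024;  [-0.9108 -0.5386 0.0474]·P = 0.0038
Cramer: x(z) = -0.0007+0.0129z;  y(z) = -0.0059+0.0662z
sphere 1 gives Az²+Bz+C=0 with A=1.0045, B=0.1415, C=-0.1540;  B²−4AC=0.6388;  roots -0.4682, 0.3274;  negative root z = -0.4682
x = -0.0067, y = -0.0369

(-0.0067, -0.0369, -0.4682)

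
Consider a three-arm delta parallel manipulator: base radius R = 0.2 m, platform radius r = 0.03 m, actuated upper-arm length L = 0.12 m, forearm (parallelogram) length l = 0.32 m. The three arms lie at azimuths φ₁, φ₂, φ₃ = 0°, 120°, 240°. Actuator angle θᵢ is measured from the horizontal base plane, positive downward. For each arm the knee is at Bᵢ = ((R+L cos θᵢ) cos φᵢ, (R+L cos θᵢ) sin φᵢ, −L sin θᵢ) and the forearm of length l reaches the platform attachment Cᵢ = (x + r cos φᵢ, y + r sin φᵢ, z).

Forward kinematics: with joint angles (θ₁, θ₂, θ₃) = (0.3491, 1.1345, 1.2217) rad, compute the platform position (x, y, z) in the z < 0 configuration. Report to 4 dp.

(0.0808, 0.0085, -0.2891)

φ1=0.0°: virtual centre (0.2828, 0.0000, -0.0410), radius l
centre 2 = (0.2207·cos120.0°, 0.2207·sin120.0°, -0.1088) = (-0.1104, 0.1911, -0.1088)
arm 3 at φ=240.0°: e+L cos θ3 = 0.2110;  centre 3 = (-0.1055, -0.1828, -0.1128)
subtract pairs → two planes through P
linear system: -0.7862x+0.3823y = -0.0211−-0.1354z; -0.7766x+-0.3655y = -0.0244−-0.1434z
Cramer: x(z) = 0.0292-0.1786z;  y(z) = 0.0048-0.0130z
quadratic in z: (1.0321)z²+(0.1725)z+(-0.0364)=0, √Δ=0.4242 → z ∈ {-0.2891, 0.1219}; z = -0.2891 (taking z<0)
x = 0.0808, y = 0.0085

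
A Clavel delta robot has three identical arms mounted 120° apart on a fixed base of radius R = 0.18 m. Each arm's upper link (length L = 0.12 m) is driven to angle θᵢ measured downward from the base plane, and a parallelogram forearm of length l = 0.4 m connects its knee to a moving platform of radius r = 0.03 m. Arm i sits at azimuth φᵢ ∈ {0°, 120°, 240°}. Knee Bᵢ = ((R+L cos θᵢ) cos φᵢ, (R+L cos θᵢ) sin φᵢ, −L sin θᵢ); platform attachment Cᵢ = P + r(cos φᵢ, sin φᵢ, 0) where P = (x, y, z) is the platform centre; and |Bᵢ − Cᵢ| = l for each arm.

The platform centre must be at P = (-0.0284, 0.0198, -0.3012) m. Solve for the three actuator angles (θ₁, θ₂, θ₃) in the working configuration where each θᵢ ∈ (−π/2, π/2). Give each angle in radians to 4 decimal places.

φ1=0.0° → target in arm frame (-0.0284, 0.0198)
  A=0.1784, B=-0.3012, C=(l²−L²−A²−y'²−z²)/(2L)=0.0944
  θ1 = atan2(B,A) + arccos(C/0.3501) = 0.2616
rotate P by −φ2: (0.0313, 0.0147, -0.3012)
  e−x'=0.1187;  (l²−L²−(e−x')²−y'²−z²)/2L = 0.1691
  √(A²+B²)=0.3237;  θ2 = -1.1955+1.0212 ≈ -0.1743
arm 3 (φ=240.0°): x'=-0.0029, y'=-0.0345
  e−x'=0.1529;  (l²−L²−(e−x')²−y'²−z²)/2L = 0.1262
  √(A²+B²)=0.3378;  θ3 = -1.1009+1.1878 ≈ 0.0869

θ₁ = 0.2616, θ₂ = -0.1743, θ₃ = 0.0869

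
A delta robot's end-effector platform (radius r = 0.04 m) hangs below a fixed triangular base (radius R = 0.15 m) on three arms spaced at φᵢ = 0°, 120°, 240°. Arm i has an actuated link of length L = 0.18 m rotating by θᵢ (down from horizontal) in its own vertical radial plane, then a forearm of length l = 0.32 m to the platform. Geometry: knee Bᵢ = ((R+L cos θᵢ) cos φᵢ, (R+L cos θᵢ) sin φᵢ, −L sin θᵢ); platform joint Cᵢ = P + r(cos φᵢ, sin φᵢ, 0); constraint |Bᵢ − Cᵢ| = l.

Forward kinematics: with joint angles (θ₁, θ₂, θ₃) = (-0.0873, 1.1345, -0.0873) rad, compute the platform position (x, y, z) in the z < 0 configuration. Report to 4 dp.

arm 1 at φ=0.0°: e+L cos θ1 = 0.2893;  S1 = (0.2893, 0.0000, 0.0157)
S2 = (0.1861·cos120.0°, 0.1861·sin120.0°, -0.1631) = (-0.0930, 0.1611, -0.1631)
arm 3 at φ=240.0°: e+L cos θ3 = 0.2893;  S3 = (-0.1447, -0.2506, 0.0157)
|S₂|²−|S₁|² = -0.0227;  |S₃|²−|S₁|² = 0.0000
linear system: -0.7647x+0.3223y = -0.0227−-0.3577z; -0.8679x+-0.5011y = 0.0000−0.0000z
det = 0.6629;  x = 0.0172+-0.2704z,  y = -0.0297+0.4683z
quadratic in z: (1.2924)z²+(0.0879)z+(-0.0272)=0, √Δ=0.3852 → z ∈ {-0.1830, 0.1150}; z = -0.1830 (taking z<0)
x = 0.0667, y = -0.1155

(0.0667, -0.1155, -0.1830)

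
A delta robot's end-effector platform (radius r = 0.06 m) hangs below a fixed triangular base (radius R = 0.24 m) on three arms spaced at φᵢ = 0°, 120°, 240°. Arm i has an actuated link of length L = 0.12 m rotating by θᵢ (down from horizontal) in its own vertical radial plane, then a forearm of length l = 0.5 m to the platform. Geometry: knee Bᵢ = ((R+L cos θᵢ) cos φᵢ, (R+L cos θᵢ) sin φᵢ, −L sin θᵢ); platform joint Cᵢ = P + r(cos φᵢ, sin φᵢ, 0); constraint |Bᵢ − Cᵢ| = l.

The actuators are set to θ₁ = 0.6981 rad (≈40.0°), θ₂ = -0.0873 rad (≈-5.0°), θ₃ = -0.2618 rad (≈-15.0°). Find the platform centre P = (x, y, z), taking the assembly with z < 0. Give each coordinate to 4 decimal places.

(-0.1053, -0.0153, -0.4050)

arm 1 at φ=0.0°: e+L cos θ1 = 0.2719;  centre 1 = (0.2719, 0.0000, -0.0771)
centre 2 = (0.2995·cos120.0°, 0.2995·sin120.0°, 0.0105) = (-0.1498, 0.2594, 0.0105)
φ3=240.0°: virtual centre (-0.1480, -0.2563, 0.0311), radius l
eliminate P² terms by subtracting sphere 1 from 2 and 3
plane₁₂: -0.8434x+0.5188y+0.1752z = 0.0099
Cramer: x(z) = -0.0110+0.2328z;  y(z) = 0.0012+0.0408z
sphere 1 gives Az²+Bz+C=0 with A=1.0559, B=0.0226, C=-0.1640;  B²−4AC=0.6931;  roots -0.4050, 0.3835;  negative root z = -0.4050
x = -0.1053, y = -0.0153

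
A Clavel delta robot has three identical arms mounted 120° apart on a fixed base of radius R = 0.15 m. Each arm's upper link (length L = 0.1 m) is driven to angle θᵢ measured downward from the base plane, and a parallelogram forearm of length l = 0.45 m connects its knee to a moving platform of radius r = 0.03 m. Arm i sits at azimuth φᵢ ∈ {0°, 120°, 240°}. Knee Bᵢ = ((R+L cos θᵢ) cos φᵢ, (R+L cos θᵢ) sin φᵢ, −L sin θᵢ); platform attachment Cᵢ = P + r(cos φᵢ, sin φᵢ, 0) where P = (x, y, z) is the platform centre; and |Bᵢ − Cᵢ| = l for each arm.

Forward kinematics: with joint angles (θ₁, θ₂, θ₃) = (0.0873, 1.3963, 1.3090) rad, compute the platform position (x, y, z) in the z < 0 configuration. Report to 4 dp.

arm 1 at φ=0.0°: e+L cos θ1 = 0.2196;  centre 1 = (0.2196, 0.0000, -0.0087)
φ2=120.0°: virtual centre (-0.0687, 0.1190, -0.0985), radius l
arm 3 at φ=240.0°: e+L cos θ3 = 0.1459;  centre 3 = (-0.0729, -0.1263, -0.0966)
eliminate P² terms by subtracting sphere 1 from 2 and 3
[-0.5766 0.2379 -0.1795]·P = -0.0197;  [-0.5851 -0.2527 -0.1757]·P = -0.0177
Cramer: x(z) = 0.0323-0.3060z;  y(z) = -0.0047+0.0130z
sphere 1 gives Az²+Bz+C=0 with A=1.0938, B=0.1320, C=-0.1673;  B²−4AC=0.7494;  roots -0.4560, 0.3354;  negative root z = -0.4560
x = 0.1718, y = -0.0107

(0.1718, -0.0107, -0.4560)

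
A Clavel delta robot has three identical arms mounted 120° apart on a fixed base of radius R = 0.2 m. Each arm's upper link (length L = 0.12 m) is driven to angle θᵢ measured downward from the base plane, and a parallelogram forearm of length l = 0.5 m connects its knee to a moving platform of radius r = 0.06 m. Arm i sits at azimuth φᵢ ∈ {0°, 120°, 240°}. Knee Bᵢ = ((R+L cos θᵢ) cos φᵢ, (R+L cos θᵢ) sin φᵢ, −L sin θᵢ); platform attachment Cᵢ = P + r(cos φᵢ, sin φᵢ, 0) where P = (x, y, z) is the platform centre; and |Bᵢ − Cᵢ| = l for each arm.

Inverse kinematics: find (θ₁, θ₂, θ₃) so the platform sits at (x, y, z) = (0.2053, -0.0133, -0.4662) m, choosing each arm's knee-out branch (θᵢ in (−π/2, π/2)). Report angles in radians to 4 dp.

φ1=0.0° → target in arm frame (0.2053, -0.0133)
  A=-0.0653, B=-0.4662, C=(l²−L²−A²−y'²−z²)/(2L)=0.0576
  √(A²+B²)=0.4708;  θ1 = -1.7100+1.4482 ≈ -0.2618
arm 2 (φ=120.0°): x'=-0.1142, y'=-0.1711
  A=0.2542, B=-0.4662, C=(l²−L²−A²−y'²−z²)/(2L)=-0.3151
  γ=atan2(-0.4662,0.2542)=-1.0717;  ψ=arccos(-0.5935)=2.2062;  θ2=γ+ψ≈1.1346
φ3=240.0° → target in arm frame (-0.0911, 0.1844)
  e−x'=0.2311;  (l²−L²−(e−x')²−y'²−z²)/2L = -0.2883
  θ3 = atan2(B,A) + arccos(C/0.5204) = 1.0474

θ₁ = -0.2618, θ₂ = 1.1346, θ₃ = 1.0474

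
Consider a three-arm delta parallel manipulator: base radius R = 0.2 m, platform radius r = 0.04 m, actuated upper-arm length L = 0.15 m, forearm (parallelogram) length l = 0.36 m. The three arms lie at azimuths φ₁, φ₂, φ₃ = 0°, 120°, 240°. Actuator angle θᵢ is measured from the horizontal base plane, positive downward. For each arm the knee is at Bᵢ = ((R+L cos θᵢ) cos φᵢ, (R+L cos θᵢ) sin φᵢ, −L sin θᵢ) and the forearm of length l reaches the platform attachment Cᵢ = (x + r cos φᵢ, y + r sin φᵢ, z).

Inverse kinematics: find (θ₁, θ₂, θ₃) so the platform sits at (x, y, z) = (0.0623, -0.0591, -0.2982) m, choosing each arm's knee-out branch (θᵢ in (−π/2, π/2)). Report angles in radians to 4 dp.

rotate P by −φ1: (0.0623, -0.0591, -0.2982)
  A cos θ + B sin θ = C:  0.0977·cos θ + -0.2982·sin θ = 0.0171
  θ1 = atan2(B,A) + arccos(C/0.3138) = 0.2620
rotate P by −φ2: (-0.0823, -0.0244, -0.2982)
  A cos θ + B sin θ = C:  0.2423·cos θ + -0.2982·sin θ = -0.1371
  θ2 = atan2(B,A) + arccos(C/0.3843) = 1.0474
rotate P by −φ3: (0.0200, 0.0835, -0.2982)
  A=0.1400, B=-0.2982, C=(l²−L²−A²−y'²−z²)/(2L)=-0.0280
  √(A²+B²)=0.3294;  θ3 = -1.1319+1.6558 ≈ 0.5238

θ₁ = 0.2620, θ₂ = 1.0474, θ₃ = 0.5238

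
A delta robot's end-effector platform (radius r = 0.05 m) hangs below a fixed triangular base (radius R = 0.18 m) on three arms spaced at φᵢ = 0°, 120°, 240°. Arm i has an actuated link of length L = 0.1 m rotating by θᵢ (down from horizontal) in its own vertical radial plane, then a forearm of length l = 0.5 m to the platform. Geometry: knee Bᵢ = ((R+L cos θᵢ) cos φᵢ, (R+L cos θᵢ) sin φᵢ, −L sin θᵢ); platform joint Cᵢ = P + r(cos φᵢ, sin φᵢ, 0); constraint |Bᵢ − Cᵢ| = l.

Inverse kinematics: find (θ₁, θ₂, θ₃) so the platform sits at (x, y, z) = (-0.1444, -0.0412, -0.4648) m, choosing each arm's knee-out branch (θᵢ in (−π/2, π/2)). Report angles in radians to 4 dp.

arm 1 (φ=0.0°): x'=-0.1444, y'=-0.0412
  A=0.2744, B=-0.4648, C=(l²−L²−A²−y'²−z²)/(2L)=-0.2652
  γ=atan2(-0.4648,0.2744)=-1.0375;  ψ=arccos(-0.4913)=2.0843;  θ1=γ+ψ≈1.0468
arm 2 (φ=120.0°): x'=0.0365, y'=0.1457
  A cos θ + B sin θ = C:  0.0935·cos θ + -0.4648·sin θ = -0.0300
  γ=atan2(-0.4648,0.0935)=-1.3723;  ψ=arccos(-0.0632)=1.6340;  θ2=γ+ψ≈0.2617
φ3=240.0° → target in arm frame (0.1079, -0.1045)
  e−x'=0.0221;  (l²−L²−(e−x')²−y'²−z²)/2L = 0.0628
  √(A²+B²)=0.4653;  θ3 = -1.5232+1.4354 ≈ -0.0878

θ₁ = 1.0468, θ₂ = 0.2617, θ₃ = -0.0878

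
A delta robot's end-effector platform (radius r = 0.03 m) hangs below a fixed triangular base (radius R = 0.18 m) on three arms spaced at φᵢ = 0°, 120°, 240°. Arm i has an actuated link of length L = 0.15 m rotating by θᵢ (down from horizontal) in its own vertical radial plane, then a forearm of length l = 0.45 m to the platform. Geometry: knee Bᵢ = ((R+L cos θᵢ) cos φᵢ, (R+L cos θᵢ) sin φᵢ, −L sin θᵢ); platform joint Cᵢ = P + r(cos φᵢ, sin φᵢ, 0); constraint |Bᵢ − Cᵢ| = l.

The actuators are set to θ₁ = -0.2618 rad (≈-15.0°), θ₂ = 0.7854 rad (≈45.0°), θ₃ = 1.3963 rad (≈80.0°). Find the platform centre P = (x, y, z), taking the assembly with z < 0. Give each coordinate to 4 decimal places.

(0.1980, 0.0966, -0.3899)

S1 = (0.2949·cos0.0°, 0.2949·sin0.0°, 0.0388) = (0.2949, 0.0000, 0.0388)
arm 2 at φ=120.0°: ρ2 = 0.2561;  S2 = (-0.1280, 0.2218, -0.1061)
φ3=240.0°: virtual centre (-0.0880, -0.1525, -0.1477), radius l
|S₂|²−|S₁|² = -0.0116;  |S₃|²−|S₁|² = -0.0357
plane₁₂: -0.8458x+0.4435y+-0.2898z = -0.0116
Cramer: x(z) = 0.0324-0.4248z;  y(z) = 0.0355-0.1567z
into |P−S₁|² = l²: 1.2050z² + 0.1342z + -0.1308 = 0;  Δ = 0.6486;  z = -0.3899 or 0.2785 → z<0 root = -0.3899
x = 0.1980, y = 0.0966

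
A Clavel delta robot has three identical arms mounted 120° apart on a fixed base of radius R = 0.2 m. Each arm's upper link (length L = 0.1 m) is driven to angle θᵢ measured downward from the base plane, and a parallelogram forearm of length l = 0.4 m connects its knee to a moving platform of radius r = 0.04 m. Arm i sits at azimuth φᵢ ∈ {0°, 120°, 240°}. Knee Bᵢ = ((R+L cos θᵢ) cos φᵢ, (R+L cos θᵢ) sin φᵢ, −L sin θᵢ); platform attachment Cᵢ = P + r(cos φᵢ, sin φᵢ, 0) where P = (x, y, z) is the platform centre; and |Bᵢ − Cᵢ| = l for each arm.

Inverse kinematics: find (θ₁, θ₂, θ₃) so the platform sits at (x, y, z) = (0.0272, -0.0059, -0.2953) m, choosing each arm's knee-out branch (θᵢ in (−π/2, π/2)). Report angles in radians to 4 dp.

φ1=0.0° → target in arm frame (0.0272, -0.0059)
  A cos θ + B sin θ = C:  0.1328·cos θ + -0.2953·sin θ = 0.2256
  γ=atan2(-0.2953,0.1328)=-1.1482;  ψ=arccos(0.6969)=0.7998;  θ1=γ+ψ≈-0.3484
φ2=120.0° → target in arm frame (-0.0187, -0.0206)
  A=0.1787, B=-0.2953, C=(l²−L²−A²−y'²−z²)/(2L)=0.1522
  √(A²+B²)=0.3452;  θ2 = -1.0266+1.1142 ≈ 0.0876
arm 3 (φ=240.0°): x'=-0.0085, y'=0.0265
  A cos θ + B sin θ = C:  0.1685·cos θ + -0.2953·sin θ = 0.1685
  γ=atan2(-0.2953,0.1685)=-1.0523;  ψ=arccos(0.4957)=1.0522;  θ3=γ+ψ≈-0.0001

θ₁ = -0.3484, θ₂ = 0.0876, θ₃ = -0.0001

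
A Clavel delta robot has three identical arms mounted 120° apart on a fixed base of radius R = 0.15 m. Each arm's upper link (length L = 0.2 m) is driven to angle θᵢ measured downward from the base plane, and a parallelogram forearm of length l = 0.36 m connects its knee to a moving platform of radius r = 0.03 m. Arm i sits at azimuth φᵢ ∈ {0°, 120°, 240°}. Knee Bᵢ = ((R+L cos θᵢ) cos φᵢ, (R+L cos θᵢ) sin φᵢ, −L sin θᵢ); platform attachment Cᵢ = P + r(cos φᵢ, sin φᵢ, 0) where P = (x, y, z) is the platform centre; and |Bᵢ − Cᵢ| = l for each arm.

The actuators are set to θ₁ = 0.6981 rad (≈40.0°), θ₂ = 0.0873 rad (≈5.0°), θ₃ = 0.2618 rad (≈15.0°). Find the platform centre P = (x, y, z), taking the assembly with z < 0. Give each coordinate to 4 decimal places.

(-0.0659, 0.0165, -0.2482)

O1 = (0.2732·cos0.0°, 0.2732·sin0.0°, -0.1286) = (0.2732, 0.0000, -0.1286)
φ2=120.0°: virtual centre (-0.1596, 0.2765, -0.0174), radius l
O3 = (0.3132·cos240.0°, 0.3132·sin240.0°, -0.0518) = (-0.1566, -0.2712, -0.0518)
eliminate P² terms by subtracting sphere 1 from 2 and 3
[-0.8657 0.5529 0.2222]·P = 0.0110;  [-0.8596 -0.5425 0.1536]·P = 0.0096
Cramer: x(z) = -0.0120+0.2175z;  y(z) = 0.0013-0.0615z
into |P−O₁|² = l²: 1.0511z² + 0.1329z + -0.0318 = 0;  Δ = 0.1512;  z = -0.2482 or 0.1217 → z<0 root = -0.2482
x = -0.0659, y = 0.0165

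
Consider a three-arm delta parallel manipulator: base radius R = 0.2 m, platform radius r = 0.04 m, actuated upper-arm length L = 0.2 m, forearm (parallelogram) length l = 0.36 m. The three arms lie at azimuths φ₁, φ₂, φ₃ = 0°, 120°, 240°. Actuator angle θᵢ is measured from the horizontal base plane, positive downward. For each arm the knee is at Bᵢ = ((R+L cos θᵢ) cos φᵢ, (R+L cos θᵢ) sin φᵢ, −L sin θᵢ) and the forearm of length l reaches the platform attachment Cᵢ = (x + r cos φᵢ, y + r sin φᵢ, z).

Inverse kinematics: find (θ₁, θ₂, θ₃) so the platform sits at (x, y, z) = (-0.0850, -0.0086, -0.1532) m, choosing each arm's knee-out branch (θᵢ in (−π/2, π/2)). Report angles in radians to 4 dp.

rotate P by −φ1: (-0.0850, -0.0086, -0.1532)
  A cos θ + B sin θ = C:  0.2450·cos θ + -0.1532·sin θ = 0.0151
  θ1 = atan2(B,A) + arccos(C/0.2890) = 0.9598
φ2=120.0° → target in arm frame (0.0351, 0.0779)
  e−x'=0.1249;  (l²−L²−(e−x')²−y'²−z²)/2L = 0.1111
  √(A²+B²)=0.1977;  θ2 = -0.8866+0.9739 ≈ 0.0873
φ3=240.0° → target in arm frame (0.0499, -0.0693)
  e−x'=0.1101;  (l²−L²−(e−x')²−y'²−z²)/2L = 0.1230
  √(A²+B²)=0.1886;  θ3 = -0.9479+0.8602 ≈ -0.0876

θ₁ = 0.9598, θ₂ = 0.0873, θ₃ = -0.0876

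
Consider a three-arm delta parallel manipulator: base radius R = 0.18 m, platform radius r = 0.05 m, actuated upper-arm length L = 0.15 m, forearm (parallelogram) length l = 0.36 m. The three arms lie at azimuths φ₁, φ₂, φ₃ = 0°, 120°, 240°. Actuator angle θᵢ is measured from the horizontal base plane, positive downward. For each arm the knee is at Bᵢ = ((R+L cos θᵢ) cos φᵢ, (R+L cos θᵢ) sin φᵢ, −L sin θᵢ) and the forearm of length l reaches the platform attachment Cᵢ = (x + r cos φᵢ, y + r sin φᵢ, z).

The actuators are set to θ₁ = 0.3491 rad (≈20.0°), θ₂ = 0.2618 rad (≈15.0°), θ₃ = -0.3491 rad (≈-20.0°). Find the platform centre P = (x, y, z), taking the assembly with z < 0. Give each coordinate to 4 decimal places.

centre 1 = (0.2710·cos0.0°, 0.2710·sin0.0°, -0.0513) = (0.2710, 0.0000, -0.0513)
centre 2 = (0.2749·cos120.0°, 0.2749·sin120.0°, -0.0388) = (-0.1374, 0.2381, -0.0388)
φ3=240.0°: virtual centre (-0.1355, -0.2347, 0.0513), radius l
eliminate P² terms by subtracting sphere 1 from 2 and 3
linear system: -0.8168x+0.4761y = 0.0010−0.0250z; -0.8129x+-0.4693y = 0.0000−0.2052z
det = 0.7703;  x = -0.0006+0.1421z,  y = 0.0011+0.1913z
sphere 1 gives Az²+Bz+C=0 with A=1.0568, B=0.0259, C=-0.0532;  B²−4AC=0.2256;  roots -0.2370, 0.2125;  negative root z = -0.2370
x = -0.0343, y = -0.0442

(-0.0343, -0.0442, -0.2370)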